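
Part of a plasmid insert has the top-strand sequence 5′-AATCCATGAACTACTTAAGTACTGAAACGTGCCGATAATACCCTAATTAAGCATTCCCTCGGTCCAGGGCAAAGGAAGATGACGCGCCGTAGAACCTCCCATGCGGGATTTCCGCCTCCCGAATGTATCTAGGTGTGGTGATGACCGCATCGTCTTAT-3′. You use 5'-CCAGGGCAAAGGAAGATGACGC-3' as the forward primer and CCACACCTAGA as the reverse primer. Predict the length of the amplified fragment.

75 bp

The forward primer matches the template at positions 64–85.
Reverse complement of the reverse primer: TCTAGGTGTGG. This occurs on the top strand at positions 128–138.
Amplicon spans positions 64–138: 75 bp.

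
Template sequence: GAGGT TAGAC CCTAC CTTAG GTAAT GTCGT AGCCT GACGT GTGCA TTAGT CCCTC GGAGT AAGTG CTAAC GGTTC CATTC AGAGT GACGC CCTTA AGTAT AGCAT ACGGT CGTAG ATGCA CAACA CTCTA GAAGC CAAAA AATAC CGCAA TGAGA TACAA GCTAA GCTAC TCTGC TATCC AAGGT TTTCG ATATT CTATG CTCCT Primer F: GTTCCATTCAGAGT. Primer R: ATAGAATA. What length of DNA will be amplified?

The forward primer matches the template at positions 72–85.
Taking the reverse complement of ATAGAATA gives TATTCTAT, found at positions 192–199 on the template; the primer anneals here to the top strand with its 3' end pointing upstream.
Product length = (reverse-primer end) − (forward-primer start) + 1 = 199 − 72 + 1 = 128 bp.

128 bp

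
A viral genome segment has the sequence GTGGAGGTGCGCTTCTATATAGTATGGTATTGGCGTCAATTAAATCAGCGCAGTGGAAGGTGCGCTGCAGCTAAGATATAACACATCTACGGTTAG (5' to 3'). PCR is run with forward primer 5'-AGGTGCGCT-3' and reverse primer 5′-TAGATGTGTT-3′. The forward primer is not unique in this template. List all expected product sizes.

The forward primer AGGTGCGCT matches the top strand at positions 5–13, 58–66.
The reverse primer's reverse complement is AACACATCTA, matching at positions 80–89.
Each forward site pairs with the reverse site to give a product ending at position 89: sizes 85, 32 bp.

85 bp, 32 bp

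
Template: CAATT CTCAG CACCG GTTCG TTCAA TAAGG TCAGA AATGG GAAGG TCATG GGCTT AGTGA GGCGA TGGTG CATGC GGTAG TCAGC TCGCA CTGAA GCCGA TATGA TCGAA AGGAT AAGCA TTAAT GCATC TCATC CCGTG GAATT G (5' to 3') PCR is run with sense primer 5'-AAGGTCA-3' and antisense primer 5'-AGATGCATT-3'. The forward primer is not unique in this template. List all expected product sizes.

105 bp, 90 bp

The forward primer AAGGTCA matches the top strand at positions 27–33, 42–48.
The reverse primer's reverse complement is AATGCATCT, matching at positions 123–131.
Each forward site pairs with the reverse site to give a product ending at position 131: sizes 105, 90 bp.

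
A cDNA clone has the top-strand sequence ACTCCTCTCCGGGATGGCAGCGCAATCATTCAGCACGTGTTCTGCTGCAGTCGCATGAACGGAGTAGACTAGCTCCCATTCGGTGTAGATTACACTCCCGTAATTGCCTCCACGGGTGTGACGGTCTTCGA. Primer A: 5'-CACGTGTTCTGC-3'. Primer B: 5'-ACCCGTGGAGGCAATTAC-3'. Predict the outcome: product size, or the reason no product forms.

Primer A (CACGTGTTCTGC) matches the top strand at positions 34–45; it acts as a forward primer.
Primer B's reverse complement is GTAATTGCCTCCACGGGT, matching the top strand at positions 100–117; it acts as a reverse primer.
The 3' ends face each other across positions 34–117, giving an 84 bp product.

Yes — an 84 bp product.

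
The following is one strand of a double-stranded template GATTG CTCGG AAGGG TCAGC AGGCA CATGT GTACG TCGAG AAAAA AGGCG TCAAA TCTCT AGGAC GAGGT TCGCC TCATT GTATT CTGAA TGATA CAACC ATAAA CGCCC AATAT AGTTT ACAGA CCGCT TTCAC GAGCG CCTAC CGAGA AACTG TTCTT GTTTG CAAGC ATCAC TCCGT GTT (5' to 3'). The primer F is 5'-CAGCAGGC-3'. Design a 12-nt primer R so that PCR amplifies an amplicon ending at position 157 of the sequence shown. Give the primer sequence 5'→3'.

The forward primer binds at positions 17–24; the product's 3' end on the top strand is position 157.
The reverse primer anneals to the top strand over positions 146–157, i.e. to CGAGAAACTGTT.
Its sequence written 5'→3' is the reverse complement: AACAGTTTCTCG.

5'-AACAGTTTCTCG-3'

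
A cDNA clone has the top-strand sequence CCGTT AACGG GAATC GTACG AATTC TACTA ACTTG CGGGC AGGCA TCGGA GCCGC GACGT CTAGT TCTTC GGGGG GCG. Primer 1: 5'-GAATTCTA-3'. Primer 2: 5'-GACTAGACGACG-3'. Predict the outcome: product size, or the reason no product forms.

Primer 2 (GACTAGACGACG) does not match the top strand, and its reverse complement CGTCGTCTAGTC does not match either.
With no annealing site for primer 2, no amplification occurs.

No product — primer 2 has no binding site in the template.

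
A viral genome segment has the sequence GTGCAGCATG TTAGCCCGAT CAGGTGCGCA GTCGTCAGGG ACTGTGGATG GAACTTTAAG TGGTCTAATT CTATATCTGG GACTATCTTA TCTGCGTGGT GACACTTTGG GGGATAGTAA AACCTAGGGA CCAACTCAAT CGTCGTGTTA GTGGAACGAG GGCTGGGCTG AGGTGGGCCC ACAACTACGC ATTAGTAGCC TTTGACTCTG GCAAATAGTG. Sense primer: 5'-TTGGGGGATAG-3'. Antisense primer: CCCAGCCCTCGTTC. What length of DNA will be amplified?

The forward primer matches the template at positions 107–117.
The reverse primer's reverse complement is GAACGAGGGCTGGG, which matches the template at positions 154–167.
Amplicon spans positions 107–167: 61 bp.

61 bp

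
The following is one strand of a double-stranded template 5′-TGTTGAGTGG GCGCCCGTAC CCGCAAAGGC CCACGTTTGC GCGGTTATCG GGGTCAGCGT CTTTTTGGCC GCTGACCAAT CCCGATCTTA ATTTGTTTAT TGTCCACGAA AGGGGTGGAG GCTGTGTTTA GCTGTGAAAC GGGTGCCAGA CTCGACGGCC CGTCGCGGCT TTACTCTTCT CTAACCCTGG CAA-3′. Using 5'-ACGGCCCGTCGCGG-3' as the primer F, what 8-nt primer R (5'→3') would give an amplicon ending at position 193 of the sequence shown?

5'-TTGCCAGG-3'

The forward primer binds at positions 155–168; the product's 3' end on the top strand is position 193.
The reverse primer anneals to the top strand over positions 186–193, i.e. to CCTGGCAA.
Its sequence written 5'→3' is the reverse complement: TTGCCAGG.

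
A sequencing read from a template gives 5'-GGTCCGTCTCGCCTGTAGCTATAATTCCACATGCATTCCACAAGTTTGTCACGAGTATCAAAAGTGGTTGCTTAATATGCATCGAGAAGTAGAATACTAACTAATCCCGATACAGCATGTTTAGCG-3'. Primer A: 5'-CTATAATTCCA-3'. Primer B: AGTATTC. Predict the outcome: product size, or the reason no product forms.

Primer A (CTATAATTCCA) matches the top strand at positions 19–29; it acts as a forward primer.
Primer B's reverse complement is GAATACT, matching the top strand at positions 92–98; it acts as a reverse primer.
The 3' ends face each other across positions 19–98, giving an 80 bp product.

Yes — an 80 bp product.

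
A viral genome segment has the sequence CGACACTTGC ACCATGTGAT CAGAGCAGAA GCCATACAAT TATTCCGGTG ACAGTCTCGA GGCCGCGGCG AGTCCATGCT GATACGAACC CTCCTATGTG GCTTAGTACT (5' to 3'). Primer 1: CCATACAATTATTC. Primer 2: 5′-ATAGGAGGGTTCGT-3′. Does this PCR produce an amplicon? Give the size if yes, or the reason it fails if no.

Yes — a 66 bp product.

Primer 1 (CCATACAATTATTC) matches the top strand at positions 32–45; it acts as a forward primer.
Primer 2's reverse complement is ACGAACCCTCCTAT, matching the top strand at positions 84–97; it acts as a reverse primer.
The 3' ends face each other across positions 32–97, giving a 66 bp product.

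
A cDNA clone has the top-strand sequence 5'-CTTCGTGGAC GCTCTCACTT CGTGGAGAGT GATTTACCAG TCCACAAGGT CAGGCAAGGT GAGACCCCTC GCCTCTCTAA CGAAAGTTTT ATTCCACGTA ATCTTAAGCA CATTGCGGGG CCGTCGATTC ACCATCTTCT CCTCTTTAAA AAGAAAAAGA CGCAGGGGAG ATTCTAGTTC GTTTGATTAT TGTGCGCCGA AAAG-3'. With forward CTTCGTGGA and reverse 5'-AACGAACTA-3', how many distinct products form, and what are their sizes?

Two products: 183 bp, 166 bp

The forward primer CTTCGTGGA matches the top strand at positions 1–9, 18–26.
The reverse primer's reverse complement is TAGTTCGTT, matching at positions 175–183.
Each forward site pairs with the reverse site to give a product ending at position 183: sizes 183, 166 bp.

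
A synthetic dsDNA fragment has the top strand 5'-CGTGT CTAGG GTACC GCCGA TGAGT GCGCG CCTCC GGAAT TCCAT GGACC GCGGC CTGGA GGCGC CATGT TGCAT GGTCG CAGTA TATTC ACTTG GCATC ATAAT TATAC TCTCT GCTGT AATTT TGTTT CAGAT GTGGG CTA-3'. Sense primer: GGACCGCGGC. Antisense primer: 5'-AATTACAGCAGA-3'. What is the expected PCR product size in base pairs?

79 bp

The forward primer matches the template at positions 46–55.
The reverse primer's reverse complement is TCTGCTGTAATT, which matches the template at positions 113–124.
Amplicon spans positions 46–124: 79 bp.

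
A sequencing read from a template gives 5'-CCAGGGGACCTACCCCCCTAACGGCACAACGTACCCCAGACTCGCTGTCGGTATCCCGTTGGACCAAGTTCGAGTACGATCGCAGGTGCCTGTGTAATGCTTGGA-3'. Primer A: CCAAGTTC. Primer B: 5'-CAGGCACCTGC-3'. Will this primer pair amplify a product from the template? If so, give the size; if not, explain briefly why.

Primer A (CCAAGTTC) matches the top strand at positions 64–71; it acts as a forward primer.
Primer B's reverse complement is GCAGGTGCCTG, matching the top strand at positions 82–92; it acts as a reverse primer.
The 3' ends face each other across positions 64–92, giving a 29 bp product.

Yes — a 29 bp product.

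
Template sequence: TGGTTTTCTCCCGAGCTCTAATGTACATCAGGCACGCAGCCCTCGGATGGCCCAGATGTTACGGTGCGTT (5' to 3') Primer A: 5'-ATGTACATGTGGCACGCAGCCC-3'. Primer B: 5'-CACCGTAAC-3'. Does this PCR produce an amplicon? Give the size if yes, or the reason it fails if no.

No product — primer A has no binding site in the template.

Primer A (ATGTACATGTGGCACGCAGCCC) does not match the top strand, and its reverse complement GGGCTGCGTGCCACATGTACAT does not match either.
With no annealing site for primer A, no amplification occurs.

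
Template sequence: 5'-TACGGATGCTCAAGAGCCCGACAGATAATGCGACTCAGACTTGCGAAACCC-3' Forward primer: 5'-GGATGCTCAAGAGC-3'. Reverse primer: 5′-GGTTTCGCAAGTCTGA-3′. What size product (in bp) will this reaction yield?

Forward primer GGATGCTCAAGAGC is found on the top strand at positions 4–17.
Taking the reverse complement of GGTTTCGCAAGTCTGA gives TCAGACTTGCGAAACC, found at positions 35–50 on the template; the primer anneals here to the top strand with its 3' end pointing upstream.
The product runs from position 4 to position 50, so its length is 50 − 4 + 1 = 47 bp.

47 bp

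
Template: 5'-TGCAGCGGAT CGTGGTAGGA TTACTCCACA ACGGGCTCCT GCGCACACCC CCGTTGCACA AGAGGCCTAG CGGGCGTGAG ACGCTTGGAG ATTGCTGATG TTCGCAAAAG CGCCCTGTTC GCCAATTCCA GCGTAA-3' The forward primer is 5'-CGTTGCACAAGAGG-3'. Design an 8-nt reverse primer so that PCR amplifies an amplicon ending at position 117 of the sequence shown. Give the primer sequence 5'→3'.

The forward primer binds at positions 52–65; the product's 3' end on the top strand is position 117.
The reverse primer anneals to the top strand over positions 110–117, i.e. to GCGCCCTG.
Its sequence written 5'→3' is the reverse complement: CAGGGCGC.

5'-CAGGGCGC-3'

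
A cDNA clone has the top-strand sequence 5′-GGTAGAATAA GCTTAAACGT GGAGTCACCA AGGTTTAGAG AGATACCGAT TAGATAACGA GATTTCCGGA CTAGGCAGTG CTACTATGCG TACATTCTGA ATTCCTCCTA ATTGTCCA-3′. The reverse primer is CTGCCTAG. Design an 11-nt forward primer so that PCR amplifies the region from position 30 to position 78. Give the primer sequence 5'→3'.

The reverse primer's reverse complement CTAGGCAG matches the template at positions 71–78; the product starts at position 30.
The forward primer is identical to the top strand over positions 30–40: AAGGTTTAGAG.

5'-AAGGTTTAGAG-3'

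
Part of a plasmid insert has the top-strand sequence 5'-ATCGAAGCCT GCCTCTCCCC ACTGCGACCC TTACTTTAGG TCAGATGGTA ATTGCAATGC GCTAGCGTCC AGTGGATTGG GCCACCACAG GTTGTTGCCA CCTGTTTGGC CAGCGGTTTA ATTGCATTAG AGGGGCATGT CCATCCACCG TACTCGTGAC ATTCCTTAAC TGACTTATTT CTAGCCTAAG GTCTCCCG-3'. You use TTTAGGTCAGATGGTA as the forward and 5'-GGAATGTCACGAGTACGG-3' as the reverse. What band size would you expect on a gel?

The forward primer matches the template at positions 35–50.
Reverse complement of the reverse primer: CCGTACTCGTGACATTCC. This occurs on the top strand at positions 148–165.
Amplicon spans positions 35–165: 131 bp.

131 bp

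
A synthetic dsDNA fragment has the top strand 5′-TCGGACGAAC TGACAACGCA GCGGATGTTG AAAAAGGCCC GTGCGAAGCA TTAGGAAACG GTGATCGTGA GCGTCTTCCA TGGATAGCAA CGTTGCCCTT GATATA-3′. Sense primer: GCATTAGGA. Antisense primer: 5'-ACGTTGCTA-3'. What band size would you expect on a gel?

46 bp

Forward primer GCATTAGGA is found on the top strand at positions 48–56.
Reverse complement of the reverse primer: TAGCAACGT. This occurs on the top strand at positions 85–93.
Product length = (reverse-primer end) − (forward-primer start) + 1 = 93 − 48 + 1 = 46 bp.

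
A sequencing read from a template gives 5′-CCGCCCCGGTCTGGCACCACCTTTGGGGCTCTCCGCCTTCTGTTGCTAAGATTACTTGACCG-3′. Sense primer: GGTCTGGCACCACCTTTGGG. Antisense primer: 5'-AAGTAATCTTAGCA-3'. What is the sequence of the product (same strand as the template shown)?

5'-GGTCTGGCACCACCTTTGGGGCTCTCCGCCTTCTGTTGCTAAGATTACTT-3'

The forward primer matches the template at positions 8–27.
Reverse complement of the reverse primer: TGCTAAGATTACTT. This occurs on the top strand at positions 44–57.
The product is the template from position 8 through 57 (50 bp).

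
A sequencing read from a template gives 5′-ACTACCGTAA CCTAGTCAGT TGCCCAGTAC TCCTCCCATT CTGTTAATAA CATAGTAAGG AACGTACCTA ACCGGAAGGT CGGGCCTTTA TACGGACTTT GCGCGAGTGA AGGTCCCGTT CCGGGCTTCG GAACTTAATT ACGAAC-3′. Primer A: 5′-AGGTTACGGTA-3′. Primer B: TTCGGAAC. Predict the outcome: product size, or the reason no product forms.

No product — the primers' 3' ends point away from each other.

Primer A (AGGTTACGGTA) has reverse complement TACCGTAACCT, which matches the top strand at positions 3–13; primer A anneals to the top strand there with its 3' end pointing upstream toward position 3.
Primer B (TTCGGAAC) matches the top strand directly at positions 127–134; it anneals to the bottom strand with its 3' end pointing downstream toward position 134.
The 3' ends diverge (primer A extends toward position 1, primer B toward position 146), so the primers never converge on a shared product.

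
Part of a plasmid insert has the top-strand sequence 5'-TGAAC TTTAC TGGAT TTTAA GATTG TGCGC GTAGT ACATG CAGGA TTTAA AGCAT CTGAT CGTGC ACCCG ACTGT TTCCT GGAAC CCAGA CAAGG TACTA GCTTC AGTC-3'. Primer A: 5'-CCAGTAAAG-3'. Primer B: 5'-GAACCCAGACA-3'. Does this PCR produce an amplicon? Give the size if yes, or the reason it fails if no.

Primer A (CCAGTAAAG) has reverse complement CTTTACTGG, which matches the top strand at positions 5–13; primer A anneals to the top strand there with its 3' end pointing upstream toward position 5.
Primer B (GAACCCAGACA) matches the top strand directly at positions 82–92; it anneals to the bottom strand with its 3' end pointing downstream toward position 92.
The 3' ends diverge (primer A extends toward position 1, primer B toward position 109), so the primers never converge on a shared product.

No product — the primers' 3' ends point away from each other.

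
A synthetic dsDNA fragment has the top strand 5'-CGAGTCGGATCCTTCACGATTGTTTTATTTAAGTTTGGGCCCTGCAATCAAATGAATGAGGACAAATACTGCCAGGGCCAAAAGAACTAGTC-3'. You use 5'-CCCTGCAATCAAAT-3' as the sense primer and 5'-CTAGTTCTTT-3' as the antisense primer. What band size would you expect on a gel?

51 bp

Scanning the template, CCCTGCAATCAAAT occurs at positions 40–53; this primer anneals to the bottom strand there with its 3' end pointing downstream.
Reverse complement of the reverse primer: AAAGAACTAG. This occurs on the top strand at positions 81–90.
Product length = (reverse-primer end) − (forward-primer start) + 1 = 90 − 40 + 1 = 51 bp.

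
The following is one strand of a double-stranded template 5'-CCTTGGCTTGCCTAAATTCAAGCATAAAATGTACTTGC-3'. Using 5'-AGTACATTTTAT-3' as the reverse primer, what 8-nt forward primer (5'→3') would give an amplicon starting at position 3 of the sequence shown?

5'-TTGGCTTG-3'

The reverse primer's reverse complement ATAAAATGTACT matches the template at positions 24–35; the product starts at position 3.
The forward primer is identical to the top strand over positions 3–10: TTGGCTTG.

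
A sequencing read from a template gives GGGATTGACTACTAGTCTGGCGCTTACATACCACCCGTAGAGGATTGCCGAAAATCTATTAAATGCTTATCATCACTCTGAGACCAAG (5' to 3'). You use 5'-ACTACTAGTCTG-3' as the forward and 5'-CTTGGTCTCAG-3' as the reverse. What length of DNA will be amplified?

Scanning the template, ACTACTAGTCTG occurs at positions 8–19; this primer anneals to the bottom strand there with its 3' end pointing downstream.
The reverse primer's reverse complement is CTGAGACCAAG, which matches the template at positions 78–88.
Product length = (reverse-primer end) − (forward-primer start) + 1 = 88 − 8 + 1 = 81 bp.

81 bp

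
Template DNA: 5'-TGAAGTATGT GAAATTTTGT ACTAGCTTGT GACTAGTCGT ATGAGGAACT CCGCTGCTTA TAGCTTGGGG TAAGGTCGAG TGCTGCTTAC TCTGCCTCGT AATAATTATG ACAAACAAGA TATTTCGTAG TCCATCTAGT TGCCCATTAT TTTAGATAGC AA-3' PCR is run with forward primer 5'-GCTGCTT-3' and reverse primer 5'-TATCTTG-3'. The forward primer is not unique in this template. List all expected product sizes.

The forward primer GCTGCTT matches the top strand at positions 53–59, 82–88.
The reverse primer's reverse complement is CAAGATA, matching at positions 116–122.
Each forward site pairs with the reverse site to give a product ending at position 122: sizes 70, 41 bp.

70 bp, 41 bp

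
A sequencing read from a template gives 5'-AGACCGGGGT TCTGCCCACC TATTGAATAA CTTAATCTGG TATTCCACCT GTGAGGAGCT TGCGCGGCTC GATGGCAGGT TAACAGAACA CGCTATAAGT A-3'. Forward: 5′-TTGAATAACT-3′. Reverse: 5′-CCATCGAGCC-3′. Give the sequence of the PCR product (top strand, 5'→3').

5'-TTGAATAACTTAATCTGGTATTCCACCTGTGAGGAGCTTGCGCGGCTCGATGG-3'

Forward primer TTGAATAACT is found on the top strand at positions 23–32.
The reverse primer's reverse complement is GGCTCGATGG, which matches the template at positions 66–75.
The product is the template from position 23 through 75 (53 bp).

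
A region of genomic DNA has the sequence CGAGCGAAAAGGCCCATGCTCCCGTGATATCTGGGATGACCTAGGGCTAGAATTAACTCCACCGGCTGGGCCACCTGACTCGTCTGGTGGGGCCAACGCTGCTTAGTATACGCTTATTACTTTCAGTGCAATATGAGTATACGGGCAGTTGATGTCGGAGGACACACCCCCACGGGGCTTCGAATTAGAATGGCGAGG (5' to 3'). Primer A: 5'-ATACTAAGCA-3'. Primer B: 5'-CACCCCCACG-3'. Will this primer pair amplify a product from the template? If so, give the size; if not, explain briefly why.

No product — the primers' 3' ends point away from each other.

Primer A (ATACTAAGCA) has reverse complement TGCTTAGTAT, which matches the top strand at positions 100–109; primer A anneals to the top strand there with its 3' end pointing upstream toward position 100.
Primer B (CACCCCCACG) matches the top strand directly at positions 165–174; it anneals to the bottom strand with its 3' end pointing downstream toward position 174.
The 3' ends diverge (primer A extends toward position 1, primer B toward position 198), so the primers never converge on a shared product.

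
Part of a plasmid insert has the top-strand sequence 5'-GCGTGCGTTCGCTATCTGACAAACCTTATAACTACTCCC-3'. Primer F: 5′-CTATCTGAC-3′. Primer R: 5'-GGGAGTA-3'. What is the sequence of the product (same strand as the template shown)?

Forward primer CTATCTGAC is found on the top strand at positions 12–20.
The reverse primer's reverse complement is TACTCCC, which matches the template at positions 33–39.
The product is the template from position 12 through 39 (28 bp).

5'-CTATCTGACAAACCTTATAACTACTCCC-3'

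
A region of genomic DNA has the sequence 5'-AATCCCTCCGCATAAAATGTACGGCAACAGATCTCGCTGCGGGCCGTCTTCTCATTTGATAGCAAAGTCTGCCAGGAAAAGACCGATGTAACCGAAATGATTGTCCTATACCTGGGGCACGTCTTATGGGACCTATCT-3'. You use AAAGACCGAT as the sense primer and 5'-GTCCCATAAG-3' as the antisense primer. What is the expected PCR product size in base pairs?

55 bp

Scanning the template, AAAGACCGAT occurs at positions 78–87; this primer anneals to the bottom strand there with its 3' end pointing downstream.
Reverse complement of the reverse primer: CTTATGGGAC. This occurs on the top strand at positions 123–132.
The product runs from position 78 to position 132, so its length is 132 − 78 + 1 = 55 bp.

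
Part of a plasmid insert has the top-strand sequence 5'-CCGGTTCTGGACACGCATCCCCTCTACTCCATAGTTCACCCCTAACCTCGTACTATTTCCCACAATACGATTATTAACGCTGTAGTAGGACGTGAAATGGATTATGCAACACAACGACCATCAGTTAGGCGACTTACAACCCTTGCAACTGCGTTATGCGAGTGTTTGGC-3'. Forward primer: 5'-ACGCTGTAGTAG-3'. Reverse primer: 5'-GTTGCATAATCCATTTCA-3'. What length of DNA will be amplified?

Forward primer ACGCTGTAGTAG is found on the top strand at positions 77–88.
The reverse primer's reverse complement is TGAAATGGATTATGCAAC, which matches the template at positions 93–110.
The product runs from position 77 to position 110, so its length is 110 − 77 + 1 = 34 bp.

34 bp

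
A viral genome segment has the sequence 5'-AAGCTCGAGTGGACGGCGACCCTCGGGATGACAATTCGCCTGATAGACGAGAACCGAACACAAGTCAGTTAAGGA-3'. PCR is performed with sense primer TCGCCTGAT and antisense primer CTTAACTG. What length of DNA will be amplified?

Scanning the template, TCGCCTGAT occurs at positions 36–44; this primer anneals to the bottom strand there with its 3' end pointing downstream.
The reverse primer's reverse complement is CAGTTAAG, which matches the template at positions 66–73.
The product runs from position 36 to position 73, so its length is 73 − 36 + 1 = 38 bp.

38 bp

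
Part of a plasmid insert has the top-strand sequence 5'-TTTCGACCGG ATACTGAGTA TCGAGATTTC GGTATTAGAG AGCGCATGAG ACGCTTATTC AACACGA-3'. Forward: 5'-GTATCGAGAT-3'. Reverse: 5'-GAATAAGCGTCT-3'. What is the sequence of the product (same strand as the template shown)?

5'-GTATCGAGATTTCGGTATTAGAGAGCGCATGAGACGCTTATTC-3'

The forward primer matches the template at positions 18–27.
Taking the reverse complement of GAATAAGCGTCT gives AGACGCTTATTC, found at positions 49–60 on the template; the primer anneals here to the top strand with its 3' end pointing upstream.
The product is the template from position 18 through 60 (43 bp).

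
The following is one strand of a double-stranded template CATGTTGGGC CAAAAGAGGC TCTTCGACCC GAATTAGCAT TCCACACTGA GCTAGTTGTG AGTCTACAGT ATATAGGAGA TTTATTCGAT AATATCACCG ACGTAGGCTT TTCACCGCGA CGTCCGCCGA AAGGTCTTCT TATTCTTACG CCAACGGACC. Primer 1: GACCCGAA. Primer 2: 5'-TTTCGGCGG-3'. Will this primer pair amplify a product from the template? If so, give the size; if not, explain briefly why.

Yes — a 107 bp product.

Primer 1 (GACCCGAA) matches the top strand at positions 26–33; it acts as a forward primer.
Primer 2's reverse complement is CCGCCGAAA, matching the top strand at positions 124–132; it acts as a reverse primer.
The 3' ends face each other across positions 26–132, giving a 107 bp product.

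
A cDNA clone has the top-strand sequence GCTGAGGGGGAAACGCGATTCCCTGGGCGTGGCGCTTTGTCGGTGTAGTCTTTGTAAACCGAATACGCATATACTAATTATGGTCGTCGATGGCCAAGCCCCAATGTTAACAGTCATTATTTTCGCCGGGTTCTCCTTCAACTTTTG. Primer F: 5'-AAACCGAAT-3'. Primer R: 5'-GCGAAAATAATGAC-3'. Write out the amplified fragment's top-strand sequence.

Scanning the template, AAACCGAAT occurs at positions 56–64; this primer anneals to the bottom strand there with its 3' end pointing downstream.
The reverse primer's reverse complement is GTCATTATTTTCGC, which matches the template at positions 113–126.
The product is the template from position 56 through 126 (71 bp).

5'-AAACCGAATACGCATATACTAATTATGGTCGTCGATGGCCAAGCCCCAATGTTAACAGTCATTATTTTCGC-3'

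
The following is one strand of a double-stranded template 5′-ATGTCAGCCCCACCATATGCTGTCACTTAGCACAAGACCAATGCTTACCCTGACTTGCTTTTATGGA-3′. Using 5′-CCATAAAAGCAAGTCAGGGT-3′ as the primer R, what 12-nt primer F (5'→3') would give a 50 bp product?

5'-ATGCTGTCACTT-3'

The reverse primer's reverse complement ACCCTGACTTGCTTTTATGG matches the template at positions 47–66, so the product ends at position 66.
A 50 bp product then starts at position 66 − 50 + 1 = 17.
The forward primer is identical to the top strand there: ATGCTGTCACTT.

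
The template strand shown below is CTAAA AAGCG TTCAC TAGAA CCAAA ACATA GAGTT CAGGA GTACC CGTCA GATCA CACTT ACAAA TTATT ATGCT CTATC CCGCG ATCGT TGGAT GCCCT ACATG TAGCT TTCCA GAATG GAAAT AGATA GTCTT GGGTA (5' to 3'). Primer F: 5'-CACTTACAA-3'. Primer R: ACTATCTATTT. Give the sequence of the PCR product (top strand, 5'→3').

5'-CACTTACAAATTATTATGCTCTATCCCGCGATCGTTGGATGCCCTACATGTAGCTTTCCAGAATGGAAATAGATAGT-3'

Forward primer CACTTACAA is found on the top strand at positions 56–64.
Reverse complement of the reverse primer: AAATAGATAGT. This occurs on the top strand at positions 122–132.
The product is the template from position 56 through 132 (77 bp).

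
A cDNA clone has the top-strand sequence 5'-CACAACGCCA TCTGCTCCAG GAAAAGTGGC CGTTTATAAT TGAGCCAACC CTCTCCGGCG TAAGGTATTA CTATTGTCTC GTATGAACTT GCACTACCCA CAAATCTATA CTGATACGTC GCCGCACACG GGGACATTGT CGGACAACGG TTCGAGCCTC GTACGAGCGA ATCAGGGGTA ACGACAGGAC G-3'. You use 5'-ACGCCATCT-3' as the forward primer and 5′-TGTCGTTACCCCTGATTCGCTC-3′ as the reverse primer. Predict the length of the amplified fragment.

Forward primer ACGCCATCT is found on the top strand at positions 5–13.
Reverse complement of the reverse primer: GAGCGAATCAGGGGTAACGACA. This occurs on the top strand at positions 165–186.
Product length = (reverse-primer end) − (forward-primer start) + 1 = 186 − 5 + 1 = 182 bp.

182 bp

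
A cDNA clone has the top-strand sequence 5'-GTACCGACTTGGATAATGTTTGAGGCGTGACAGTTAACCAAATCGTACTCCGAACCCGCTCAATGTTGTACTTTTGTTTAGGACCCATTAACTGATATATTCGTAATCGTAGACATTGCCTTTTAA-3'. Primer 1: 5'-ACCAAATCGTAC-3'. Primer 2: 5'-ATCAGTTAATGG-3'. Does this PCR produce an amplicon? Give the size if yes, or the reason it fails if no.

Primer 1 (ACCAAATCGTAC) matches the top strand at positions 37–48; it acts as a forward primer.
Primer 2's reverse complement is CCATTAACTGAT, matching the top strand at positions 85–96; it acts as a reverse primer.
The 3' ends face each other across positions 37–96, giving a 60 bp product.

Yes — a 60 bp product.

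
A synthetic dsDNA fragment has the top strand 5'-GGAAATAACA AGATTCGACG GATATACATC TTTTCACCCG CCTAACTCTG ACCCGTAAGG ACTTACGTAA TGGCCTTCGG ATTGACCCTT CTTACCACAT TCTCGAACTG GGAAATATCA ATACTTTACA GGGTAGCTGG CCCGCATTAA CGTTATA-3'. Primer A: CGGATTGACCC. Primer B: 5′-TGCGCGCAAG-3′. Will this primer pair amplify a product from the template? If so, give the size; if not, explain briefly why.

Primer B (TGCGCGCAAG) does not match the top strand, and its reverse complement CTTGCGCGCA does not match either.
With no annealing site for primer B, no amplification occurs.

No product — primer B has no binding site in the template.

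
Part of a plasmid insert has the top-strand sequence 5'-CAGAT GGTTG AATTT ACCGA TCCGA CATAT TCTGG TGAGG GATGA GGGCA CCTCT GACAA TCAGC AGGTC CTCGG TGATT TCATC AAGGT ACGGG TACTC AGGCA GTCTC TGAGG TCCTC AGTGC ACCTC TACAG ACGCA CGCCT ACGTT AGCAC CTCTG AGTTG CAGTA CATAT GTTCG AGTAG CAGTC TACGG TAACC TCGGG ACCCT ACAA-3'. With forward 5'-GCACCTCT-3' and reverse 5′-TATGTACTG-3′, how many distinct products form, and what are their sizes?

Three products: 127 bp, 51 bp, 23 bp

The forward primer GCACCTCT matches the top strand at positions 48–55, 124–131, 152–159.
The reverse primer's reverse complement is CAGTACATA, matching at positions 166–174.
Each forward site pairs with the reverse site to give a product ending at position 174: sizes 127, 51, 23 bp.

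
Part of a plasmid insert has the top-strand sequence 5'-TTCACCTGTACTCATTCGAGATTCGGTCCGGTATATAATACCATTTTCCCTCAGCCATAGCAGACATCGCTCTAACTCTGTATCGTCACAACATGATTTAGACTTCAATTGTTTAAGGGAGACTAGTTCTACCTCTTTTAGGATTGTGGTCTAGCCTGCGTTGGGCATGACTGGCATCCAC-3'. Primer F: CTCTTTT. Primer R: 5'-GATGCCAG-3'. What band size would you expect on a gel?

46 bp

Scanning the template, CTCTTTT occurs at positions 133–139; this primer anneals to the bottom strand there with its 3' end pointing downstream.
Reverse complement of the reverse primer: CTGGCATC. This occurs on the top strand at positions 171–178.
Amplicon spans positions 133–178: 46 bp.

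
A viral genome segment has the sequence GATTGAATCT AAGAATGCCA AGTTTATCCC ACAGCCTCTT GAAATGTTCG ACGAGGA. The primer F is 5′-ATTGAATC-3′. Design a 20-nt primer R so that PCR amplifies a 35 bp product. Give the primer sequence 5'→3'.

5'-GGCTGTGGGATAAACTTGGC-3'

The forward primer binds at positions 2–9, so a 35 bp product ends at position 2 + 35 − 1 = 36.
The reverse primer anneals to the top strand over positions 17–36, i.e. to GCCAAGTTTATCCCACAGCC.
Its sequence written 5'→3' is the reverse complement: GGCTGTGGGATAAACTTGGC.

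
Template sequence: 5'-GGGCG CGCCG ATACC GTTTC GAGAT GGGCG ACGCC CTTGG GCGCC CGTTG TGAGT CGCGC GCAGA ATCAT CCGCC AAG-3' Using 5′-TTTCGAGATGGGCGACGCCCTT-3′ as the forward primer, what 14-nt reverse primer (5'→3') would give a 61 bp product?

5'-TTGGCGGATGATTC-3'

The forward primer binds at positions 17–38, so a 61 bp product ends at position 17 + 61 − 1 = 77.
The reverse primer anneals to the top strand over positions 64–77, i.e. to GAATCATCCGCCAA.
Its sequence written 5'→3' is the reverse complement: TTGGCGGATGATTC.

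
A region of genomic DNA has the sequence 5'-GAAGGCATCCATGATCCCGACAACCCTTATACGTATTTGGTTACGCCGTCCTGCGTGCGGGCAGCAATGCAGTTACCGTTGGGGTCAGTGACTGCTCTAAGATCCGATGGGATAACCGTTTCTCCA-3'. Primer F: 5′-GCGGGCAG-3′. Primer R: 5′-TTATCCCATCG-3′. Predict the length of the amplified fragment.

59 bp

Forward primer GCGGGCAG is found on the top strand at positions 57–64.
The reverse primer's reverse complement is CGATGGGATAA, which matches the template at positions 105–115.
Amplicon spans positions 57–115: 59 bp.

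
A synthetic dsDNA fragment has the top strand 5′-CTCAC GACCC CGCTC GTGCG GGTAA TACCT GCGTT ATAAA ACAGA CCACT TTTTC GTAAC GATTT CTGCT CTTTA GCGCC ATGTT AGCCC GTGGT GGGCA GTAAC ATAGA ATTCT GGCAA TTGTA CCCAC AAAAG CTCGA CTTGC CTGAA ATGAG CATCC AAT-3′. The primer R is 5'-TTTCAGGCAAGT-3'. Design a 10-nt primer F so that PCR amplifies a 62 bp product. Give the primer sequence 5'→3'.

The reverse primer's reverse complement ACTTGCCTGAAA matches the template at positions 140–151, so the product ends at position 151.
A 62 bp product then starts at position 151 − 62 + 1 = 90.
The forward primer is identical to the top strand there: CGTGGTGGGC.

5'-CGTGGTGGGC-3'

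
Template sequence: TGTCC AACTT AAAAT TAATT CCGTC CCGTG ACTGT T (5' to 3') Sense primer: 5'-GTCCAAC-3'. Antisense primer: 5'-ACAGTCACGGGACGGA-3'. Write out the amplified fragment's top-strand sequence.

Scanning the template, GTCCAAC occurs at positions 2–8; this primer anneals to the bottom strand there with its 3' end pointing downstream.
The reverse primer's reverse complement is TCCGTCCCGTGACTGT, which matches the template at positions 20–35.
The product is the template from position 2 through 35 (34 bp).

5'-GTCCAACTTAAAATTAATTCCGTCCCGTGACTGT-3'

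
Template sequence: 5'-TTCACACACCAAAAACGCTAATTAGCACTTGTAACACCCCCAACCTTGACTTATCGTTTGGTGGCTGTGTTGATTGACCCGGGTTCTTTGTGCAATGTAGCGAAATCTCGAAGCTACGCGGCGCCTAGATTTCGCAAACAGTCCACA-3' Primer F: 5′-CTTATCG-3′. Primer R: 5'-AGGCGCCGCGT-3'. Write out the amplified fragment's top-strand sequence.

5'-CTTATCGTTTGGTGGCTGTGTTGATTGACCCGGGTTCTTTGTGCAATGTAGCGAAATCTCGAAGCTACGCGGCGCCT-3'

Forward primer CTTATCG is found on the top strand at positions 50–56.
Taking the reverse complement of AGGCGCCGCGT gives ACGCGGCGCCT, found at positions 116–126 on the template; the primer anneals here to the top strand with its 3' end pointing upstream.
The product is the template from position 50 through 126 (77 bp).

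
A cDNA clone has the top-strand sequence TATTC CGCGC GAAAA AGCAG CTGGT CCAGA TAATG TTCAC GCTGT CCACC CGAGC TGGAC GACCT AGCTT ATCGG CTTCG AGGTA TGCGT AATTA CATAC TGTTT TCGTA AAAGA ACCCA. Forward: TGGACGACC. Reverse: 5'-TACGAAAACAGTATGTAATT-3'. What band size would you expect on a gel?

Forward primer TGGACGACC is found on the top strand at positions 56–64.
The reverse primer's reverse complement is AATTACATACTGTTTTCGTA, which matches the template at positions 91–110.
The product runs from position 56 to position 110, so its length is 110 − 56 + 1 = 55 bp.

55 bp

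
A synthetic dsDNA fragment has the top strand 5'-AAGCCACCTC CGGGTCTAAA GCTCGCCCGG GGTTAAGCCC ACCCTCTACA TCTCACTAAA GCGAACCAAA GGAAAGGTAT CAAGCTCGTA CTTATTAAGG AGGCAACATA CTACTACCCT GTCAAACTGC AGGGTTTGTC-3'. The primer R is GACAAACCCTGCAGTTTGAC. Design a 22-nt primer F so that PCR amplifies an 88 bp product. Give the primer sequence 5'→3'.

5'-TCACTAAAGCGAACCAAAGGAA-3'

The reverse primer's reverse complement GTCAAACTGCAGGGTTTGTC matches the template at positions 121–140, so the product ends at position 140.
An 88 bp product then starts at position 140 − 88 + 1 = 53.
The forward primer is identical to the top strand there: TCACTAAAGCGAACCAAAGGAA.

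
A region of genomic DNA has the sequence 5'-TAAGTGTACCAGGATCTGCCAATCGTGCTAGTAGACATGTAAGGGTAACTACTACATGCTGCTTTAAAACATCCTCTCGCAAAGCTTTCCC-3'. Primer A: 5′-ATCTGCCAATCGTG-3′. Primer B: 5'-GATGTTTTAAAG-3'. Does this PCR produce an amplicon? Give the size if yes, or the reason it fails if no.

Yes — a 60 bp product.

Primer A (ATCTGCCAATCGTG) matches the top strand at positions 14–27; it acts as a forward primer.
Primer B's reverse complement is CTTTAAAACATC, matching the top strand at positions 62–73; it acts as a reverse primer.
The 3' ends face each other across positions 14–73, giving a 60 bp product.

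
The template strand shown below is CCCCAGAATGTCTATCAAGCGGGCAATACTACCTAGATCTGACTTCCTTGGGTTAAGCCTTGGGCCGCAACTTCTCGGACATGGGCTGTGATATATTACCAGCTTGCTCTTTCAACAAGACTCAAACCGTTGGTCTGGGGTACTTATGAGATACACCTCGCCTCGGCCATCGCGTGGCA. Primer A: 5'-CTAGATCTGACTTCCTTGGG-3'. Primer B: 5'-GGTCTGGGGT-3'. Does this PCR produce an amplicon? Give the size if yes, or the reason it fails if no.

Primer A (CTAGATCTGACTTCCTTGGG) matches the top strand at positions 33–52 (3' end points downstream).
Primer B (GGTCTGGGGT) also matches the top strand directly, at positions 132–141 — its reverse complement ACCCCAGACC is not present.
Both primers anneal to the bottom strand with 3' ends pointing the same way, so neither can prime synthesis back toward the other.

No product — both primers anneal to the same strand and extend in the same direction.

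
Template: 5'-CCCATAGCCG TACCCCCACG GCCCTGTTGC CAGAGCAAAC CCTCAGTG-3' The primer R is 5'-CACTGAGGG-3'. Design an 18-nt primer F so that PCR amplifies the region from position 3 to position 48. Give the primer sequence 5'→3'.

The reverse primer's reverse complement CCCTCAGTG matches the template at positions 40–48; the product starts at position 3.
The forward primer is identical to the top strand over positions 3–20: CATAGCCGTACCCCCACG.

5'-CATAGCCGTACCCCCACG-3'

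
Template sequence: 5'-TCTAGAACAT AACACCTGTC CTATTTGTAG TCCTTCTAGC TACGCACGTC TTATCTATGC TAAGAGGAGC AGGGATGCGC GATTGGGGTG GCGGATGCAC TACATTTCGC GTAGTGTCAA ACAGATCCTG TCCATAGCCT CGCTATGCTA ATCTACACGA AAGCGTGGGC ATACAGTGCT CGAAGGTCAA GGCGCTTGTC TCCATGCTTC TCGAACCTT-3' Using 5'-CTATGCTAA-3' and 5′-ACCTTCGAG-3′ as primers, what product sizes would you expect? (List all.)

The forward primer CTATGCTAA matches the top strand at positions 55–63, 143–151.
The reverse primer's reverse complement is CTCGAAGGT, matching at positions 179–187.
Each forward site pairs with the reverse site to give a product ending at position 187: sizes 133, 45 bp.

133 bp, 45 bp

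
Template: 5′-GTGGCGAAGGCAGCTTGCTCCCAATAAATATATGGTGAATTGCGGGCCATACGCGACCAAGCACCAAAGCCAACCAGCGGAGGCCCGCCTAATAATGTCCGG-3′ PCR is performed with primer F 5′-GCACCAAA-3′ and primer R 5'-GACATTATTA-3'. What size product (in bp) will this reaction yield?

39 bp

The forward primer matches the template at positions 61–68.
Reverse complement of the reverse primer: TAATAATGTC. This occurs on the top strand at positions 90–99.
Product length = (reverse-primer end) − (forward-primer start) + 1 = 99 − 61 + 1 = 39 bp.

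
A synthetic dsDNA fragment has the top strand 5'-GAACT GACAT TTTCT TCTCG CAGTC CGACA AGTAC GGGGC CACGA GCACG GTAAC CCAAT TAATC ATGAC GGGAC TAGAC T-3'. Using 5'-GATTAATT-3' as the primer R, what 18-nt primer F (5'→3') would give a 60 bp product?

The reverse primer's reverse complement AATTAATC matches the template at positions 58–65, so the product ends at position 65.
A 60 bp product then starts at position 65 − 60 + 1 = 6.
The forward primer is identical to the top strand there: GACATTTTCTTCTCGCAG.

5'-GACATTTTCTTCTCGCAG-3'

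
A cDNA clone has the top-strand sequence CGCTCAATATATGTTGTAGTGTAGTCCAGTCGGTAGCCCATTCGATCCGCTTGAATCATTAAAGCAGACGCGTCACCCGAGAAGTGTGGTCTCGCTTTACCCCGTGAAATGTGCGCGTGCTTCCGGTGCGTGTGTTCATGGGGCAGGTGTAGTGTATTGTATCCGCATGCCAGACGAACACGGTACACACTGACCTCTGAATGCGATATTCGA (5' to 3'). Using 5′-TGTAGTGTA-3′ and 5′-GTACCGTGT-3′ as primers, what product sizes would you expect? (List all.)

The forward primer TGTAGTGTA matches the top strand at positions 15–23, 148–156.
The reverse primer's reverse complement is ACACGGTAC, matching at positions 178–186.
Each forward site pairs with the reverse site to give a product ending at position 186: sizes 172, 39 bp.

172 bp, 39 bp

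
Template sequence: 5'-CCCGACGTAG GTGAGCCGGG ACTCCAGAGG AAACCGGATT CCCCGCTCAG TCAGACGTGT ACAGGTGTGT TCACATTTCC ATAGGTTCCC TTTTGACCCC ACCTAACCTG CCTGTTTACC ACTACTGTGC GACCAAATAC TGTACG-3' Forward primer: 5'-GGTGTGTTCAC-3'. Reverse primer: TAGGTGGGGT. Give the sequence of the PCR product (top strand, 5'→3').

Scanning the template, GGTGTGTTCAC occurs at positions 64–74; this primer anneals to the bottom strand there with its 3' end pointing downstream.
Reverse complement of the reverse primer: ACCCCACCTA. This occurs on the top strand at positions 96–105.
The product is the template from position 64 through 105 (42 bp).

5'-GGTGTGTTCACATTTCCATAGGTTCCCTTTTGACCCCACCTA-3'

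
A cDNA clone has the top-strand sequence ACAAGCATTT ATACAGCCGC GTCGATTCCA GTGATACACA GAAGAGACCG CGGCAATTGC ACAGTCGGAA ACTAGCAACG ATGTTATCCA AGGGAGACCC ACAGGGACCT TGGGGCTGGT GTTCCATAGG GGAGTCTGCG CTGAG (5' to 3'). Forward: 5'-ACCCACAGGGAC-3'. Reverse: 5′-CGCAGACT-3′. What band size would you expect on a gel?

The forward primer matches the template at positions 97–108.
Taking the reverse complement of CGCAGACT gives AGTCTGCG, found at positions 133–140 on the template; the primer anneals here to the top strand with its 3' end pointing upstream.
Amplicon spans positions 97–140: 44 bp.

44 bp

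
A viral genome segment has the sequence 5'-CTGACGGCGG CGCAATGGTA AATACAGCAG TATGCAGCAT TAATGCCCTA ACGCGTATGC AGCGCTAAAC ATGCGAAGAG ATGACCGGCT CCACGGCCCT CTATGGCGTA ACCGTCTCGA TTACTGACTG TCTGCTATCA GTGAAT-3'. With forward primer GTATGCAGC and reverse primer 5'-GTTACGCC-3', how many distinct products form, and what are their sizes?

The forward primer GTATGCAGC matches the top strand at positions 30–38, 55–63.
The reverse primer's reverse complement is GGCGTAAC, matching at positions 105–112.
Each forward site pairs with the reverse site to give a product ending at position 112: sizes 83, 58 bp.

Two products: 83 bp, 58 bp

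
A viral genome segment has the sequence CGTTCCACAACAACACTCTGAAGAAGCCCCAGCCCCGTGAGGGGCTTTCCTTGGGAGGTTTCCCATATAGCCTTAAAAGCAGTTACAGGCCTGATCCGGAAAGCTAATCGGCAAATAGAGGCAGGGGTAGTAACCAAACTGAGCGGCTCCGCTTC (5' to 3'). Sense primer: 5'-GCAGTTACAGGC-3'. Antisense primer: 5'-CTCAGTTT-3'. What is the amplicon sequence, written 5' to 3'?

5'-GCAGTTACAGGCCTGATCCGGAAAGCTAATCGGCAAATAGAGGCAGGGGTAGTAACCAAACTGAG-3'

The forward primer matches the template at positions 79–90.
Taking the reverse complement of CTCAGTTT gives AAACTGAG, found at positions 136–143 on the template; the primer anneals here to the top strand with its 3' end pointing upstream.
The product is the template from position 79 through 143 (65 bp).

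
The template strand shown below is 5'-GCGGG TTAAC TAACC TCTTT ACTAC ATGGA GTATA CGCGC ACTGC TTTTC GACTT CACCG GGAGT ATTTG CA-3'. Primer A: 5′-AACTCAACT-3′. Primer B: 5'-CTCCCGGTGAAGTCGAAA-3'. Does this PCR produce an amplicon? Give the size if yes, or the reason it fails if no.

No product — primer A has no binding site in the template.

Primer A (AACTCAACT) does not match the top strand, and its reverse complement AGTTGAGTT does not match either.
With no annealing site for primer A, no amplification occurs.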